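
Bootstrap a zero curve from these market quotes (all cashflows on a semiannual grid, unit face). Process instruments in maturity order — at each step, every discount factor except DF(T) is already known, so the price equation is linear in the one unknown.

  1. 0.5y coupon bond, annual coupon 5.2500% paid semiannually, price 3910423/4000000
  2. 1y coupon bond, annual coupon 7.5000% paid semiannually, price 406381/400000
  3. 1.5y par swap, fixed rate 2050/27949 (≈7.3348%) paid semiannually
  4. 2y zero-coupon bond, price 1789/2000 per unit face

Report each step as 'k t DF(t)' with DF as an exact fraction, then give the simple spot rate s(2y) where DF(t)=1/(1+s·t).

1 1/2 4763/5000
2 1 1181/1250
3 3/2 359/400
4 2 1789/2000
s(2y) = (1/(1789/2000) − 1)/(2) = 211/3578 ≈ 5.8971%

step 1 [0.5y] bond c/2=21/800: DF=(3910423/4000000 − 21/800·(0))/(1+21/800) = 4763/5000 ≈ 0.952600
step 2 [1y] bond c/2=3/80: DF=(406381/400000 − 3/80·(0.952600))/(1+3/80) = 1181/1250 ≈ 0.944800
step 3 [1.5y] swap r/2=1025/27949: DF=(1 − 1025/27949·(0.952600+0.944800))/(1+1025/27949) = 359/400 ≈ 0.897500
step 4 [2y] zero: DF = P = 1789/2000 ≈ 0.894500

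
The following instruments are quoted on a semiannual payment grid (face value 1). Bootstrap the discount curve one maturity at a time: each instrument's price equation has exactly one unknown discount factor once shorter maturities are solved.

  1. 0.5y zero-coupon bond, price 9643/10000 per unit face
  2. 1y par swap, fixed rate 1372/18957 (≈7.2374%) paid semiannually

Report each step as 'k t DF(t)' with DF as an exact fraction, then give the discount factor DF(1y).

step 1 [0.5y] zero: DF = P = 9643/10000 ≈ 0.964300
step 2 [1y] swap r/2=686/18957: DF=(1 − 686/18957·(0.964300))/(1+686/18957) = 4657/5000 ≈ 0.931400

1 1/2 9643/10000
2 1 4657/5000
DF(1y) = 4657/5000 ≈ 0.931400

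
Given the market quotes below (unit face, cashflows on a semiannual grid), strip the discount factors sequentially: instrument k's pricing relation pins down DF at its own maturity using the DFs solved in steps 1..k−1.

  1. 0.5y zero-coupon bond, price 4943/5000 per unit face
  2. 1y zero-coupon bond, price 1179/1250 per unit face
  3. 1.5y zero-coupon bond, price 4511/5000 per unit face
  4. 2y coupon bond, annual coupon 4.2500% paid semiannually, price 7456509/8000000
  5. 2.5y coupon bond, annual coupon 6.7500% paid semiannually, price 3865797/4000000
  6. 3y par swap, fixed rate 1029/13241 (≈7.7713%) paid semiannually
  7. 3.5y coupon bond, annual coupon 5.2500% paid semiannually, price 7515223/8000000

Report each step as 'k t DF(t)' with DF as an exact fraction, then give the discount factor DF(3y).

1 1/2 4943/5000
2 1 1179/1250
3 3/2 4511/5000
4 2 8537/10000
5 5/2 1629/2000
6 3 3971/5000
7 7/2 7799/10000
DF(3y) = 3971/5000 ≈ 0.794200

step 1 [0.5y] zero: DF = P = 4943/5000 ≈ 0.988600
step 2 [1y] zero: DF = P = 1179/1250 ≈ 0.943200
step 3 [1.5y] zero: DF = P = 4511/5000 ≈ 0.902200
step 4 [2y] bond c/2=17/800: DF=(7456509/8000000 − 17/800·(0.988600+0.943200+0.902200))/(1+17/800) = 8537/10000 ≈ 0.853700
step 5 [2.5y] bond c/2=27/800: DF=(3865797/4000000 − 27/800·(0.988600+0.943200+0.902200+0.853700))/(1+27/800) = 1629/2000 ≈ 0.814500
step 6 [3y] swap r/2=1029/26482: DF=(1 − 1029/26482·(0.988600+0.943200+0.902200+0.853700+0.814500))/(1+1029/26482) = 3971/5000 ≈ 0.794200
step 7 [3.5y] bond c/2=21/800: DF=(7515223/8000000 − 21/800·(0.988600+0.943200+0.902200+0.853700+0.814500+0.794200))/(1+21/800) = 7799/10000 ≈ 0.779900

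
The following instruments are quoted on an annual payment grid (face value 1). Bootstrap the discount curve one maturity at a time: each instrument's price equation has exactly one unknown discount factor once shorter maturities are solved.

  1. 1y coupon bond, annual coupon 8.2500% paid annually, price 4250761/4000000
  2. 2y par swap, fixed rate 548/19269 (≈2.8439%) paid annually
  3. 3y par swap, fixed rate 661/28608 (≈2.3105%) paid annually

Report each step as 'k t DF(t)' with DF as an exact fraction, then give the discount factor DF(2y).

1 1 9817/10000
2 2 2363/2500
3 3 9339/10000
DF(2y) = 2363/2500 ≈ 0.945200

step 1 [1y] bond c/1=33/400: DF=(4250761/4000000 − 33/400·(0))/(1+33/400) = 9817/10000 ≈ 0.981700
step 2 [2y] swap r/1=548/19269: DF=(1 − 548/19269·(0.981700))/(1+548/19269) = 2363/2500 ≈ 0.945200
step 3 [3y] swap r/1=661/28608: DF=(1 − 661/28608·(0.981700+0.945200))/(1+661/28608) = 9339/10000 ≈ 0.933900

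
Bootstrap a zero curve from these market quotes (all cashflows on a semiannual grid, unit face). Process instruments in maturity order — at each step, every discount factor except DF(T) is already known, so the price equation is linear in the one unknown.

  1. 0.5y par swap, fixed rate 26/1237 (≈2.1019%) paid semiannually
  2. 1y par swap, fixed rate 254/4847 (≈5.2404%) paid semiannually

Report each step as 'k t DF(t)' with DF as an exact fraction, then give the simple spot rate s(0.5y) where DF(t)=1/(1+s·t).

1 1/2 1237/1250
2 1 2373/2500
s(0.5y) = (1/(1237/1250) − 1)/(1/2) = 26/1237 ≈ 2.1019%

step 1 [0.5y] swap r/2=13/1237: DF=(1 − 13/1237·(0))/(1+13/1237) = 1237/1250 ≈ 0.989600
step 2 [1y] swap r/2=127/4847: DF=(1 − 127/4847·(0.989600))/(1+127/4847) = 2373/2500 ≈ 0.949200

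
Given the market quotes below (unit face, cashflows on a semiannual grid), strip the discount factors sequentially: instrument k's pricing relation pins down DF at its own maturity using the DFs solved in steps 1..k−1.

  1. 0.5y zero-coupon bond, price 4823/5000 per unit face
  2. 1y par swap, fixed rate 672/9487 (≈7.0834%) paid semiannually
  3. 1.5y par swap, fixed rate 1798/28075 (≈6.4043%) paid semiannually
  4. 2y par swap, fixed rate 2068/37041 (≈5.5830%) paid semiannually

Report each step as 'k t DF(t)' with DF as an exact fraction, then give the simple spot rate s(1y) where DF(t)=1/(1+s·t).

step 1 [0.5y] zero: DF = P = 4823/5000 ≈ 0.964600
step 2 [1y] swap r/2=336/9487: DF=(1 − 336/9487·(0.964600))/(1+336/9487) = 583/625 ≈ 0.932800
step 3 [1.5y] swap r/2=899/28075: DF=(1 − 899/28075·(0.964600+0.932800))/(1+899/28075) = 9101/10000 ≈ 0.910100
step 4 [2y] swap r/2=1034/37041: DF=(1 − 1034/37041·(0.964600+0.932800+0.910100))/(1+1034/37041) = 4483/5000 ≈ 0.896600

1 1/2 4823/5000
2 1 583/625
3 3/2 9101/10000
4 2 4483/5000
s(1y) = (1/(583/625) − 1)/(1) = 42/583 ≈ 7.2041%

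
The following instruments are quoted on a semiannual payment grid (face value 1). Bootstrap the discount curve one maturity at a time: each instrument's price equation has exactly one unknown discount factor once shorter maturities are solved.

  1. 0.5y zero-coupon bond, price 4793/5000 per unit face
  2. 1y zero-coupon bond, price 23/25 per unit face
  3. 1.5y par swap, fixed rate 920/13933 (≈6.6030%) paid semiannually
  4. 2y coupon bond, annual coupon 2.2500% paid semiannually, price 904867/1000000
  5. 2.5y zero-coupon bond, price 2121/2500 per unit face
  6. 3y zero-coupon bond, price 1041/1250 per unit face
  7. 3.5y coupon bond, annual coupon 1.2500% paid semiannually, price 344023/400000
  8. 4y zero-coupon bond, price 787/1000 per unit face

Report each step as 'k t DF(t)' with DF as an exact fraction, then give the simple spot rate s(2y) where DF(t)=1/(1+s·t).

1 1/2 4793/5000
2 1 23/25
3 3/2 227/250
4 2 4319/5000
5 5/2 2121/2500
6 3 1041/1250
7 7/2 1027/1250
8 4 787/1000
s(2y) = (1/(4319/5000) − 1)/(2) = 681/8638 ≈ 7.8838%

step 1 [0.5y] zero: DF = P = 4793/5000 ≈ 0.958600
step 2 [1y] zero: DF = P = 23/25 ≈ 0.920000
step 3 [1.5y] swap r/2=460/13933: DF=(1 − 460/13933·(0.958600+0.920000))/(1+460/13933) = 227/250 ≈ 0.908000
step 4 [2y] bond c/2=9/800: DF=(904867/1000000 − 9/800·(0.958600+0.920000+0.908000))/(1+9/800) = 4319/5000 ≈ 0.863800
step 5 [2.5y] zero: DF = P = 2121/2500 ≈ 0.848400
step 6 [3y] zero: DF = P = 1041/1250 ≈ 0.832800
step 7 [3.5y] bond c/2=1/160: DF=(344023/400000 − 1/160·(0.958600+0.920000+0.908000+0.863800+0.848400+0.832800))/(1+1/160) = 1027/1250 ≈ 0.821600
step 8 [4y] zero: DF = P = 787/1000 ≈ 0.787000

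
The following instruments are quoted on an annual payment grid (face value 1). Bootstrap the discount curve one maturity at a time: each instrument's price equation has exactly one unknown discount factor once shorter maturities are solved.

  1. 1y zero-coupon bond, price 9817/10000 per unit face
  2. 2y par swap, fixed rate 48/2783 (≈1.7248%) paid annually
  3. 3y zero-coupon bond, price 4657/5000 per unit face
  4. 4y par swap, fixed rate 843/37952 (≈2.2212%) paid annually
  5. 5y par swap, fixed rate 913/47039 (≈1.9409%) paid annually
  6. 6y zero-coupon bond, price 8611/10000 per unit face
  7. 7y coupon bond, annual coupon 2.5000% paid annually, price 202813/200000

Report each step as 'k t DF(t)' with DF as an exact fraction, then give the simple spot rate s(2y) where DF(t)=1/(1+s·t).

1 1 9817/10000
2 2 604/625
3 3 4657/5000
4 4 9157/10000
5 5 9087/10000
6 6 8611/10000
7 7 1067/1250
s(2y) = (1/(604/625) − 1)/(2) = 21/1208 ≈ 1.7384%

step 1 [1y] zero: DF = P = 9817/10000 ≈ 0.981700
step 2 [2y] swap r/1=48/2783: DF=(1 − 48/2783·(0.981700))/(1+48/2783) = 604/625 ≈ 0.966400
step 3 [3y] zero: DF = P = 4657/5000 ≈ 0.931400
step 4 [4y] swap r/1=843/37952: DF=(1 − 843/37952·(0.981700+0.966400+0.931400))/(1+843/37952) = 9157/10000 ≈ 0.915700
step 5 [5y] swap r/1=913/47039: DF=(1 − 913/47039·(0.981700+0.966400+0.931400+0.915700))/(1+913/47039) = 9087/10000 ≈ 0.908700
step 6 [6y] zero: DF = P = 8611/10000 ≈ 0.861100
step 7 [7y] bond c/1=1/40: DF=(202813/200000 − 1/40·(0.981700+0.966400+0.931400+0.915700+0.908700+0.861100))/(1+1/40) = 1067/1250 ≈ 0.853600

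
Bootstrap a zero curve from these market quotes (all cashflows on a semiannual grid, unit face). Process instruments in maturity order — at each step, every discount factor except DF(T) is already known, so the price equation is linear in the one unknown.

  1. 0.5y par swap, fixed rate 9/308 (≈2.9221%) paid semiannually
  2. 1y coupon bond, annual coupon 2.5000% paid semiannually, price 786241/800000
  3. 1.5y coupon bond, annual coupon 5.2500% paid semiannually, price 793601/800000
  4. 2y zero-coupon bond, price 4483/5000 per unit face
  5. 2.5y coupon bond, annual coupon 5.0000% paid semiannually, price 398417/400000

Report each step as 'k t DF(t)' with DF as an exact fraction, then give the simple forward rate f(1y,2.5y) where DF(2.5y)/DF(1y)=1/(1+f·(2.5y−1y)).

1 1/2 616/625
2 1 1917/2000
3 3/2 9169/10000
4 2 4483/5000
5 5/2 8801/10000
f(1y,2.5y) = ((1917/2000)/(8801/10000) − 1)/(3/2) = 1568/26403 ≈ 5.9387%

step 1 [0.5y] swap r/2=9/616: DF=(1 − 9/616·(0))/(1+9/616) = 616/625 ≈ 0.985600
step 2 [1y] bond c/2=1/80: DF=(786241/800000 − 1/80·(0.985600))/(1+1/80) = 1917/2000 ≈ 0.958500
step 3 [1.5y] bond c/2=21/800: DF=(793601/800000 − 21/800·(0.985600+0.958500))/(1+21/800) = 9169/10000 ≈ 0.916900
step 4 [2y] zero: DF = P = 4483/5000 ≈ 0.896600
step 5 [2.5y] bond c/2=1/40: DF=(398417/400000 − 1/40·(0.985600+0.958500+0.916900+0.896600))/(1+1/40) = 8801/10000 ≈ 0.880100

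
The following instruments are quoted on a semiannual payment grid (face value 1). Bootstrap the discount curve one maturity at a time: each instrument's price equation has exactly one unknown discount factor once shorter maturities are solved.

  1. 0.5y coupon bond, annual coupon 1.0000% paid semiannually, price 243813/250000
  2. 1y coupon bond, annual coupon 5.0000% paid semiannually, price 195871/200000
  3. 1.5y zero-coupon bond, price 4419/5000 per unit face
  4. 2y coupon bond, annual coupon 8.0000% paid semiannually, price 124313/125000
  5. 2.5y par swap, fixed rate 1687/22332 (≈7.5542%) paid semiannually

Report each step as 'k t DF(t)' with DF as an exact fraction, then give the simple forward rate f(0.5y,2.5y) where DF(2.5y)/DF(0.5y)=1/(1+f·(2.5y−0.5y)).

step 1 [0.5y] bond c/2=1/200: DF=(243813/250000 − 1/200·(0))/(1+1/200) = 1213/1250 ≈ 0.970400
step 2 [1y] bond c/2=1/40: DF=(195871/200000 − 1/40·(0.970400))/(1+1/40) = 4659/5000 ≈ 0.931800
step 3 [1.5y] zero: DF = P = 4419/5000 ≈ 0.883800
step 4 [2y] bond c/2=1/25: DF=(124313/125000 − 1/25·(0.970400+0.931800+0.883800))/(1+1/25) = 8491/10000 ≈ 0.849100
step 5 [2.5y] swap r/2=1687/44664: DF=(1 − 1687/44664·(0.970400+0.931800+0.883800+0.849100))/(1+1687/44664) = 8313/10000 ≈ 0.831300

1 1/2 1213/1250
2 1 4659/5000
3 3/2 4419/5000
4 2 8491/10000
5 5/2 8313/10000
f(0.5y,2.5y) = ((1213/1250)/(8313/10000) − 1)/(2) = 1391/16626 ≈ 8.3664%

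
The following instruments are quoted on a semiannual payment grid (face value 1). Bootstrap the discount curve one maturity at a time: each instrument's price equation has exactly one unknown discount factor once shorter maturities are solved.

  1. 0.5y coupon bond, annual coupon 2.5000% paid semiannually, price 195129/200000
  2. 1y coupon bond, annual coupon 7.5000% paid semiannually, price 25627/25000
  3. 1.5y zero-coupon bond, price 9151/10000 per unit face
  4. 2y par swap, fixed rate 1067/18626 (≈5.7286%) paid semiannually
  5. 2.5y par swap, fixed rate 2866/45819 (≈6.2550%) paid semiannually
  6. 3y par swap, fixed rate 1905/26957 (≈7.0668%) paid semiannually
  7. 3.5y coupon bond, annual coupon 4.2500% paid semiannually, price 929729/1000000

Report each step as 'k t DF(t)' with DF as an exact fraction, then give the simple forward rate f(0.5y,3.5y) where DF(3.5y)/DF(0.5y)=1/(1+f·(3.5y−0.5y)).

step 1 [0.5y] bond c/2=1/80: DF=(195129/200000 − 1/80·(0))/(1+1/80) = 2409/2500 ≈ 0.963600
step 2 [1y] bond c/2=3/80: DF=(25627/25000 − 3/80·(0.963600))/(1+3/80) = 2383/2500 ≈ 0.953200
step 3 [1.5y] zero: DF = P = 9151/10000 ≈ 0.915100
step 4 [2y] swap r/2=1067/37252: DF=(1 − 1067/37252·(0.963600+0.953200+0.915100))/(1+1067/37252) = 8933/10000 ≈ 0.893300
step 5 [2.5y] swap r/2=1433/45819: DF=(1 − 1433/45819·(0.963600+0.953200+0.915100+0.893300))/(1+1433/45819) = 8567/10000 ≈ 0.856700
step 6 [3y] swap r/2=1905/53914: DF=(1 − 1905/53914·(0.963600+0.953200+0.915100+0.893300+0.856700))/(1+1905/53914) = 1619/2000 ≈ 0.809500
step 7 [3.5y] bond c/2=17/800: DF=(929729/1000000 − 17/800·(0.963600+0.953200+0.915100+0.893300+0.856700+0.809500))/(1+17/800) = 3991/5000 ≈ 0.798200

1 1/2 2409/2500
2 1 2383/2500
3 3/2 9151/10000
4 2 8933/10000
5 5/2 8567/10000
6 3 1619/2000
7 7/2 3991/5000
f(0.5y,3.5y) = ((2409/2500)/(3991/5000) − 1)/(3) = 827/11973 ≈ 6.9072%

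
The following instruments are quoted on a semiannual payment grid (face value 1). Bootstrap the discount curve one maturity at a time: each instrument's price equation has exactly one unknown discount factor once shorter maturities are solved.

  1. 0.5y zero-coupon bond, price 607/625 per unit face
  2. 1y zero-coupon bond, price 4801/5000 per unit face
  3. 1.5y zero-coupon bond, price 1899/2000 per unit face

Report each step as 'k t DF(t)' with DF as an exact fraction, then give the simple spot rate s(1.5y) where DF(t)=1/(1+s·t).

1 1/2 607/625
2 1 4801/5000
3 3/2 1899/2000
s(1.5y) = (1/(1899/2000) − 1)/(3/2) = 202/5697 ≈ 3.5457%

step 1 [0.5y] zero: DF = P = 607/625 ≈ 0.971200
step 2 [1y] zero: DF = P = 4801/5000 ≈ 0.960200
step 3 [1.5y] zero: DF = P = 1899/2000 ≈ 0.949500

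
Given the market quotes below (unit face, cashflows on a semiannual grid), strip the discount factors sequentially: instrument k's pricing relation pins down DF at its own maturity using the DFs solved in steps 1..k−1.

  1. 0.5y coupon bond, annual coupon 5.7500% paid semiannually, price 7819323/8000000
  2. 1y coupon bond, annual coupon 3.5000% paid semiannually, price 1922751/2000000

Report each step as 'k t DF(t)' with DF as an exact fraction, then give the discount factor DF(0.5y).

step 1 [0.5y] bond c/2=23/800: DF=(7819323/8000000 − 23/800·(0))/(1+23/800) = 9501/10000 ≈ 0.950100
step 2 [1y] bond c/2=7/400: DF=(1922751/2000000 − 7/400·(0.950100))/(1+7/400) = 1857/2000 ≈ 0.928500

1 1/2 9501/10000
2 1 1857/2000
DF(0.5y) = 9501/10000 ≈ 0.950100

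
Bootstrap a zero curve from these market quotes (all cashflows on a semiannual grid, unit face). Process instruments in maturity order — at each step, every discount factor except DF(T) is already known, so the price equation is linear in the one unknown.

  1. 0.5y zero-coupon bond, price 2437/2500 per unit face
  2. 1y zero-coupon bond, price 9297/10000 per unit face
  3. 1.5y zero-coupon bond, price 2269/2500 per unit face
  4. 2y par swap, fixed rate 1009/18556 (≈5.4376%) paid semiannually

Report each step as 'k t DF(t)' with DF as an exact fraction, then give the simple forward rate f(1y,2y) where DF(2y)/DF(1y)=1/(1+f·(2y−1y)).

step 1 [0.5y] zero: DF = P = 2437/2500 ≈ 0.974800
step 2 [1y] zero: DF = P = 9297/10000 ≈ 0.929700
step 3 [1.5y] zero: DF = P = 2269/2500 ≈ 0.907600
step 4 [2y] swap r/2=1009/37112: DF=(1 − 1009/37112·(0.974800+0.929700+0.907600))/(1+1009/37112) = 8991/10000 ≈ 0.899100

1 1/2 2437/2500
2 1 9297/10000
3 3/2 2269/2500
4 2 8991/10000
f(1y,2y) = ((9297/10000)/(8991/10000) − 1)/(1) = 34/999 ≈ 3.4034%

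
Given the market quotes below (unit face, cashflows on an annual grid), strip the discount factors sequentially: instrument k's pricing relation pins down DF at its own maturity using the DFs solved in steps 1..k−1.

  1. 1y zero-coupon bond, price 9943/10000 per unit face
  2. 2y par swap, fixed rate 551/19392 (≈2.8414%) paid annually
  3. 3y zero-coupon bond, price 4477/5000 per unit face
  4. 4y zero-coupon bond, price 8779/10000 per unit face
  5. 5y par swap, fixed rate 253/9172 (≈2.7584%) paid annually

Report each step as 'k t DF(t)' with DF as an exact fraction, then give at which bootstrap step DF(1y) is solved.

step 1 [1y] zero: DF = P = 9943/10000 ≈ 0.994300
step 2 [2y] swap r/1=551/19392: DF=(1 − 551/19392·(0.994300))/(1+551/19392) = 9449/10000 ≈ 0.944900
step 3 [3y] zero: DF = P = 4477/5000 ≈ 0.895400
step 4 [4y] zero: DF = P = 8779/10000 ≈ 0.877900
step 5 [5y] swap r/1=253/9172: DF=(1 − 253/9172·(0.994300+0.944900+0.895400+0.877900))/(1+253/9172) = 1747/2000 ≈ 0.873500

1 1 9943/10000
2 2 9449/10000
3 3 4477/5000
4 4 8779/10000
5 5 1747/2000
DF(1y) is solved at step 1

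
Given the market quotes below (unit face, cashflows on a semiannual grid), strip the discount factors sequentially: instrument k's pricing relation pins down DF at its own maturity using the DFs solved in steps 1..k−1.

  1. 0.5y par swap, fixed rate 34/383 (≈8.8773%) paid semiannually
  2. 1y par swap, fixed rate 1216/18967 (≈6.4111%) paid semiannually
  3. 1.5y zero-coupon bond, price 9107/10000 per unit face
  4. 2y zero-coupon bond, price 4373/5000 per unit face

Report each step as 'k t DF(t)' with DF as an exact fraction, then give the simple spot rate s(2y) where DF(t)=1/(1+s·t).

1 1/2 383/400
2 1 587/625
3 3/2 9107/10000
4 2 4373/5000
s(2y) = (1/(4373/5000) − 1)/(2) = 627/8746 ≈ 7.1690%

step 1 [0.5y] swap r/2=17/383: DF=(1 − 17/383·(0))/(1+17/383) = 383/400 ≈ 0.957500
step 2 [1y] swap r/2=608/18967: DF=(1 − 608/18967·(0.957500))/(1+608/18967) = 587/625 ≈ 0.939200
step 3 [1.5y] zero: DF = P = 9107/10000 ≈ 0.910700
step 4 [2y] zero: DF = P = 4373/5000 ≈ 0.874600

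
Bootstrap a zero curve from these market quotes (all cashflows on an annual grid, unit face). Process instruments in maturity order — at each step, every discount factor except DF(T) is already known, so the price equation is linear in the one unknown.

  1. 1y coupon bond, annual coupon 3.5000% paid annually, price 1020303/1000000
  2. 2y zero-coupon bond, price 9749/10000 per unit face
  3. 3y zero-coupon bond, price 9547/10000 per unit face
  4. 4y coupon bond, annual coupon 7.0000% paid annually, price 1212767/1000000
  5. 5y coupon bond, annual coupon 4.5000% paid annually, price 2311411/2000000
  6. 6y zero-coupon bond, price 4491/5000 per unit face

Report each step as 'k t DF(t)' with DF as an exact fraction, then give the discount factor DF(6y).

1 1 4929/5000
2 2 9749/10000
3 3 9547/10000
4 4 9427/10000
5 5 4699/5000
6 6 4491/5000
DF(6y) = 4491/5000 ≈ 0.898200

step 1 [1y] bond c/1=7/200: DF=(1020303/1000000 − 7/200·(0))/(1+7/200) = 4929/5000 ≈ 0.985800
step 2 [2y] zero: DF = P = 9749/10000 ≈ 0.974900
step 3 [3y] zero: DF = P = 9547/10000 ≈ 0.954700
step 4 [4y] bond c/1=7/100: DF=(1212767/1000000 − 7/100·(0.985800+0.974900+0.954700))/(1+7/100) = 9427/10000 ≈ 0.942700
step 5 [5y] bond c/1=9/200: DF=(2311411/2000000 − 9/200·(0.985800+0.974900+0.954700+0.942700))/(1+9/200) = 4699/5000 ≈ 0.939800
step 6 [6y] zero: DF = P = 4491/5000 ≈ 0.898200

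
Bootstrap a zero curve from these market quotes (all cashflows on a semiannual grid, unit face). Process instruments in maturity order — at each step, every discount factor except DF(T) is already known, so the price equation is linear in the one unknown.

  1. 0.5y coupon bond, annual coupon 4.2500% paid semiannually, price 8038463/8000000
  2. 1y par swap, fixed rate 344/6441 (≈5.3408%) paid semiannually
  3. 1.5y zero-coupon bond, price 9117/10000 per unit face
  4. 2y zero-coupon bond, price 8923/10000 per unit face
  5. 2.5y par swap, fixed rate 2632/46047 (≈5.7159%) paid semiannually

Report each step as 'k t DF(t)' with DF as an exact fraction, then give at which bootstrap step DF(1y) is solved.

step 1 [0.5y] bond c/2=17/800: DF=(8038463/8000000 − 17/800·(0))/(1+17/800) = 9839/10000 ≈ 0.983900
step 2 [1y] swap r/2=172/6441: DF=(1 − 172/6441·(0.983900))/(1+172/6441) = 2371/2500 ≈ 0.948400
step 3 [1.5y] zero: DF = P = 9117/10000 ≈ 0.911700
step 4 [2y] zero: DF = P = 8923/10000 ≈ 0.892300
step 5 [2.5y] swap r/2=1316/46047: DF=(1 − 1316/46047·(0.983900+0.948400+0.911700+0.892300))/(1+1316/46047) = 2171/2500 ≈ 0.868400

1 1/2 9839/10000
2 1 2371/2500
3 3/2 9117/10000
4 2 8923/10000
5 5/2 2171/2500
DF(1y) is solved at step 2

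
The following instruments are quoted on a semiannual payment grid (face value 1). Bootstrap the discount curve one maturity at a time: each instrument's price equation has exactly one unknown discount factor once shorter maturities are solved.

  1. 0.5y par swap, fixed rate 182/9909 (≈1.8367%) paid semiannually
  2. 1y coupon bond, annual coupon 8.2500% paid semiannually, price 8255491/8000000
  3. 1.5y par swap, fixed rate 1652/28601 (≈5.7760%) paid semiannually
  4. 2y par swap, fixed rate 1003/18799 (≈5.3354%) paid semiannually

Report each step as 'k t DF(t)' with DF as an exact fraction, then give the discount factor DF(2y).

step 1 [0.5y] swap r/2=91/9909: DF=(1 − 91/9909·(0))/(1+91/9909) = 9909/10000 ≈ 0.990900
step 2 [1y] bond c/2=33/800: DF=(8255491/8000000 − 33/800·(0.990900))/(1+33/800) = 4759/5000 ≈ 0.951800
step 3 [1.5y] swap r/2=826/28601: DF=(1 − 826/28601·(0.990900+0.951800))/(1+826/28601) = 4587/5000 ≈ 0.917400
step 4 [2y] swap r/2=1003/37598: DF=(1 − 1003/37598·(0.990900+0.951800+0.917400))/(1+1003/37598) = 8997/10000 ≈ 0.899700

1 1/2 9909/10000
2 1 4759/5000
3 3/2 4587/5000
4 2 8997/10000
DF(2y) = 8997/10000 ≈ 0.899700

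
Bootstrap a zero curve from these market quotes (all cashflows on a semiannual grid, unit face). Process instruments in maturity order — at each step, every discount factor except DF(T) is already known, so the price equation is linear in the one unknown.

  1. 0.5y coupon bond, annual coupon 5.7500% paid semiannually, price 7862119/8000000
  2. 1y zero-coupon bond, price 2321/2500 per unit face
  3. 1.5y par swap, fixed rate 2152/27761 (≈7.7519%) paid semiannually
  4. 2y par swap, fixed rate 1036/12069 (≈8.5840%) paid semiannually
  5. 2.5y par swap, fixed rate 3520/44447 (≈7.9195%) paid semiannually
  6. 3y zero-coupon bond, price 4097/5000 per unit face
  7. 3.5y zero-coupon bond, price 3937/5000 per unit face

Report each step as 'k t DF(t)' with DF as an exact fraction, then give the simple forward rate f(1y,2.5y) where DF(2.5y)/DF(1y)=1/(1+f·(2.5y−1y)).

1 1/2 9553/10000
2 1 2321/2500
3 3/2 2231/2500
4 2 4223/5000
5 5/2 103/125
6 3 4097/5000
7 7/2 3937/5000
f(1y,2.5y) = ((2321/2500)/(103/125) − 1)/(3/2) = 87/1030 ≈ 8.4466%

step 1 [0.5y] bond c/2=23/800: DF=(7862119/8000000 − 23/800·(0))/(1+23/800) = 9553/10000 ≈ 0.955300
step 2 [1y] zero: DF = P = 2321/2500 ≈ 0.928400
step 3 [1.5y] swap r/2=1076/27761: DF=(1 − 1076/27761·(0.955300+0.928400))/(1+1076/27761) = 2231/2500 ≈ 0.892400
step 4 [2y] swap r/2=518/12069: DF=(1 − 518/12069·(0.955300+0.928400+0.892400))/(1+518/12069) = 4223/5000 ≈ 0.844600
step 5 [2.5y] swap r/2=1760/44447: DF=(1 − 1760/44447·(0.955300+0.928400+0.892400+0.844600))/(1+1760/44447) = 103/125 ≈ 0.824000
step 6 [3y] zero: DF = P = 4097/5000 ≈ 0.819400
step 7 [3.5y] zero: DF = P = 3937/5000 ≈ 0.787400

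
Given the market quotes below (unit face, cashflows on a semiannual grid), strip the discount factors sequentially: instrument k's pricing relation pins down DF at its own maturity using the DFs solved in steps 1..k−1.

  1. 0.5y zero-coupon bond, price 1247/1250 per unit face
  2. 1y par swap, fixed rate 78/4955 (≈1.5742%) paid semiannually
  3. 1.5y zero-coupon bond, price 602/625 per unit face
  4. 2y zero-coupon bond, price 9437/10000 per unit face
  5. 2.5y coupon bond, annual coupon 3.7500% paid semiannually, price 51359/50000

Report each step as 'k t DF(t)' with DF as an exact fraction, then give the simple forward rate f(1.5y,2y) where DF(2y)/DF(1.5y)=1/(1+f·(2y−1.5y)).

step 1 [0.5y] zero: DF = P = 1247/1250 ≈ 0.997600
step 2 [1y] swap r/2=39/4955: DF=(1 − 39/4955·(0.997600))/(1+39/4955) = 2461/2500 ≈ 0.984400
step 3 [1.5y] zero: DF = P = 602/625 ≈ 0.963200
step 4 [2y] zero: DF = P = 9437/10000 ≈ 0.943700
step 5 [2.5y] bond c/2=3/160: DF=(51359/50000 − 3/160·(0.997600+0.984400+0.963200+0.943700))/(1+3/160) = 9367/10000 ≈ 0.936700

1 1/2 1247/1250
2 1 2461/2500
3 3/2 602/625
4 2 9437/10000
5 5/2 9367/10000
f(1.5y,2y) = ((602/625)/(9437/10000) − 1)/(1/2) = 390/9437 ≈ 4.1327%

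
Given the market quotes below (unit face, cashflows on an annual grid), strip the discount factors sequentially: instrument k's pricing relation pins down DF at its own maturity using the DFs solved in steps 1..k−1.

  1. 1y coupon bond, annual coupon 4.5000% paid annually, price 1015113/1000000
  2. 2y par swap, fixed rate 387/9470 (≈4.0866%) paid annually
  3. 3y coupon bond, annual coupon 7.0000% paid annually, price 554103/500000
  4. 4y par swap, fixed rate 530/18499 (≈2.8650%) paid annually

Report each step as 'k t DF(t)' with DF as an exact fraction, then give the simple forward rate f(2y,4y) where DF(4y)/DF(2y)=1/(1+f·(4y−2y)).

step 1 [1y] bond c/1=9/200: DF=(1015113/1000000 − 9/200·(0))/(1+9/200) = 4857/5000 ≈ 0.971400
step 2 [2y] swap r/1=387/9470: DF=(1 − 387/9470·(0.971400))/(1+387/9470) = 4613/5000 ≈ 0.922600
step 3 [3y] bond c/1=7/100: DF=(554103/500000 − 7/100·(0.971400+0.922600))/(1+7/100) = 4559/5000 ≈ 0.911800
step 4 [4y] swap r/1=530/18499: DF=(1 − 530/18499·(0.971400+0.922600+0.911800))/(1+530/18499) = 447/500 ≈ 0.894000

1 1 4857/5000
2 2 4613/5000
3 3 4559/5000
4 4 447/500
f(2y,4y) = ((4613/5000)/(447/500) − 1)/(2) = 143/8940 ≈ 1.5996%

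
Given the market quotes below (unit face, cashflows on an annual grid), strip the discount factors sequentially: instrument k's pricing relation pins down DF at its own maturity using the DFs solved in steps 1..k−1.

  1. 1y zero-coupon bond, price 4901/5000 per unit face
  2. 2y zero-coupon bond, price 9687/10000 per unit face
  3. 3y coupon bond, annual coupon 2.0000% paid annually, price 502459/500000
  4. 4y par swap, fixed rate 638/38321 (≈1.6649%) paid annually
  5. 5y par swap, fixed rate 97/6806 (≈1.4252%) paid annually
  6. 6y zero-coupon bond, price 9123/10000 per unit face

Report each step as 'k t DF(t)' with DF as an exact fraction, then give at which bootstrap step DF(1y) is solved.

step 1 [1y] zero: DF = P = 4901/5000 ≈ 0.980200
step 2 [2y] zero: DF = P = 9687/10000 ≈ 0.968700
step 3 [3y] bond c/1=1/50: DF=(502459/500000 − 1/50·(0.980200+0.968700))/(1+1/50) = 947/1000 ≈ 0.947000
step 4 [4y] swap r/1=638/38321: DF=(1 − 638/38321·(0.980200+0.968700+0.947000))/(1+638/38321) = 4681/5000 ≈ 0.936200
step 5 [5y] swap r/1=97/6806: DF=(1 − 97/6806·(0.980200+0.968700+0.947000+0.936200))/(1+97/6806) = 9321/10000 ≈ 0.932100
step 6 [6y] zero: DF = P = 9123/10000 ≈ 0.912300

1 1 4901/5000
2 2 9687/10000
3 3 947/1000
4 4 4681/5000
5 5 9321/10000
6 6 9123/10000
DF(1y) is solved at step 1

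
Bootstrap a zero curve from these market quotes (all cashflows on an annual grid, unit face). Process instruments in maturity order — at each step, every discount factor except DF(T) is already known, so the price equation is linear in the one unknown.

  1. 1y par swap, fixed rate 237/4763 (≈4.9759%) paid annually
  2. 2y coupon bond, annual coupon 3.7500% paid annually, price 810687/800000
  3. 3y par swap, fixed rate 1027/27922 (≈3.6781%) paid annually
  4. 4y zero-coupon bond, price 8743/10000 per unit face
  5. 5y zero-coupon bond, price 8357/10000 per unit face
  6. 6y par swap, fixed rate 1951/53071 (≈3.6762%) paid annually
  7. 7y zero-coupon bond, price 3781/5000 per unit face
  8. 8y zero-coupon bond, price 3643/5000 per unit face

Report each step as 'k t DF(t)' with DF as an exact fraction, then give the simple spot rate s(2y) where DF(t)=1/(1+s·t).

1 1 4763/5000
2 2 9423/10000
3 3 8973/10000
4 4 8743/10000
5 5 8357/10000
6 6 8049/10000
7 7 3781/5000
8 8 3643/5000
s(2y) = (1/(9423/10000) − 1)/(2) = 577/18846 ≈ 3.0617%

step 1 [1y] swap r/1=237/4763: DF=(1 − 237/4763·(0))/(1+237/4763) = 4763/5000 ≈ 0.952600
step 2 [2y] bond c/1=3/80: DF=(810687/800000 − 3/80·(0.952600))/(1+3/80) = 9423/10000 ≈ 0.942300
step 3 [3y] swap r/1=1027/27922: DF=(1 − 1027/27922·(0.952600+0.942300))/(1+1027/27922) = 8973/10000 ≈ 0.897300
step 4 [4y] zero: DF = P = 8743/10000 ≈ 0.874300
step 5 [5y] zero: DF = P = 8357/10000 ≈ 0.835700
step 6 [6y] swap r/1=1951/53071: DF=(1 − 1951/53071·(0.952600+0.942300+0.897300+0.874300+0.835700))/(1+1951/53071) = 8049/10000 ≈ 0.804900
step 7 [7y] zero: DF = P = 3781/5000 ≈ 0.756200
step 8 [8y] zero: DF = P = 3643/5000 ≈ 0.728600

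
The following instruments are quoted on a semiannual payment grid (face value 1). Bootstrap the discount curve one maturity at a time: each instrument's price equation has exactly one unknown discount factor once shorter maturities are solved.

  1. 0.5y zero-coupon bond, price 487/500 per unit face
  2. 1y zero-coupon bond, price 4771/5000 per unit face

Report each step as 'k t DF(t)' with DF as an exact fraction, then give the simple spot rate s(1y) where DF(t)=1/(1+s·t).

1 1/2 487/500
2 1 4771/5000
s(1y) = (1/(4771/5000) − 1)/(1) = 229/4771 ≈ 4.7998%

step 1 [0.5y] zero: DF = P = 487/500 ≈ 0.974000
step 2 [1y] zero: DF = P = 4771/5000 ≈ 0.954200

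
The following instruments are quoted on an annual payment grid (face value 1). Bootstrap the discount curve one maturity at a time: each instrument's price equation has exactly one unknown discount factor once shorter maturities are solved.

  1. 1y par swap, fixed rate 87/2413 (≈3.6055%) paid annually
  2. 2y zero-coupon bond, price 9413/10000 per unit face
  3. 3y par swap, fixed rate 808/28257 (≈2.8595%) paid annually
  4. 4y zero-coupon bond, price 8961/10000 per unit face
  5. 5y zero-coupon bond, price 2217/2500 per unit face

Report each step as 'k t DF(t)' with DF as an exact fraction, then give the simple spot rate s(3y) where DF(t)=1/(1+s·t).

1 1 2413/2500
2 2 9413/10000
3 3 1149/1250
4 4 8961/10000
5 5 2217/2500
s(3y) = (1/(1149/1250) − 1)/(3) = 101/3447 ≈ 2.9301%

step 1 [1y] swap r/1=87/2413: DF=(1 − 87/2413·(0))/(1+87/2413) = 2413/2500 ≈ 0.965200
step 2 [2y] zero: DF = P = 9413/10000 ≈ 0.941300
step 3 [3y] swap r/1=808/28257: DF=(1 − 808/28257·(0.965200+0.941300))/(1+808/28257) = 1149/1250 ≈ 0.919200
step 4 [4y] zero: DF = P = 8961/10000 ≈ 0.896100
step 5 [5y] zero: DF = P = 2217/2500 ≈ 0.886800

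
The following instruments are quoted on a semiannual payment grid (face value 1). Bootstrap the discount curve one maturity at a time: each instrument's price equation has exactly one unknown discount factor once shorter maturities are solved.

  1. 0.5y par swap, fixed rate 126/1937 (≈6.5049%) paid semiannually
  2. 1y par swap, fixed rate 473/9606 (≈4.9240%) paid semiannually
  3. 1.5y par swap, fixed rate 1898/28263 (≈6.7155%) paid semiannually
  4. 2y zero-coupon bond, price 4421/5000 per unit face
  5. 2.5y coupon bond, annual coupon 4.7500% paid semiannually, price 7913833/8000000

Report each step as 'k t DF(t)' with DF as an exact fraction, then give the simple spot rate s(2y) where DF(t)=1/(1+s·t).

step 1 [0.5y] swap r/2=63/1937: DF=(1 − 63/1937·(0))/(1+63/1937) = 1937/2000 ≈ 0.968500
step 2 [1y] swap r/2=473/19212: DF=(1 − 473/19212·(0.968500))/(1+473/19212) = 9527/10000 ≈ 0.952700
step 3 [1.5y] swap r/2=949/28263: DF=(1 − 949/28263·(0.968500+0.952700))/(1+949/28263) = 9051/10000 ≈ 0.905100
step 4 [2y] zero: DF = P = 4421/5000 ≈ 0.884200
step 5 [2.5y] bond c/2=19/800: DF=(7913833/8000000 − 19/800·(0.968500+0.952700+0.905100+0.884200))/(1+19/800) = 4401/5000 ≈ 0.880200

1 1/2 1937/2000
2 1 9527/10000
3 3/2 9051/10000
4 2 4421/5000
5 5/2 4401/5000
s(2y) = (1/(4421/5000) − 1)/(2) = 579/8842 ≈ 6.5483%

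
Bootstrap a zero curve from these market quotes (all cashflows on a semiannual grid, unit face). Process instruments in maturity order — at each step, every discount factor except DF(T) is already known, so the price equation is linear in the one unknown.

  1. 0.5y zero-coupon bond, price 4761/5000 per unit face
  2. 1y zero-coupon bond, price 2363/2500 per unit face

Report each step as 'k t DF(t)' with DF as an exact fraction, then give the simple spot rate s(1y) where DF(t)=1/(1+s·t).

step 1 [0.5y] zero: DF = P = 4761/5000 ≈ 0.952200
step 2 [1y] zero: DF = P = 2363/2500 ≈ 0.945200

1 1/2 4761/5000
2 1 2363/2500
s(1y) = (1/(2363/2500) − 1)/(1) = 137/2363 ≈ 5.7977%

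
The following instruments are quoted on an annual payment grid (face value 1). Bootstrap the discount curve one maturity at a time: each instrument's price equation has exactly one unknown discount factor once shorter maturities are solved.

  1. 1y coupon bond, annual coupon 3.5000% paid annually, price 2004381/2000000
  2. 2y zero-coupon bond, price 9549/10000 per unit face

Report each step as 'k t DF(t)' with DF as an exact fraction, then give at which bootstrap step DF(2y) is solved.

1 1 9683/10000
2 2 9549/10000
DF(2y) is solved at step 2

step 1 [1y] bond c/1=7/200: DF=(2004381/2000000 − 7/200·(0))/(1+7/200) = 9683/10000 ≈ 0.968300
step 2 [2y] zero: DF = P = 9549/10000 ≈ 0.954900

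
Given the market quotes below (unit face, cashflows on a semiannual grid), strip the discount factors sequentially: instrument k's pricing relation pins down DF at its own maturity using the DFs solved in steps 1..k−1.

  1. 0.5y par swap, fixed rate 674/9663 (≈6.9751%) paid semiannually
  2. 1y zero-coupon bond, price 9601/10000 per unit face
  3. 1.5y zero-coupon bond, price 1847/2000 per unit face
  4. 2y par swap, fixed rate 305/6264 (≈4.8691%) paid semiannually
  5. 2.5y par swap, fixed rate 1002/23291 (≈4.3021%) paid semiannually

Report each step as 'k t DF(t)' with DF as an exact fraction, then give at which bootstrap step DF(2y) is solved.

step 1 [0.5y] swap r/2=337/9663: DF=(1 − 337/9663·(0))/(1+337/9663) = 9663/10000 ≈ 0.966300
step 2 [1y] zero: DF = P = 9601/10000 ≈ 0.960100
step 3 [1.5y] zero: DF = P = 1847/2000 ≈ 0.923500
step 4 [2y] swap r/2=305/12528: DF=(1 − 305/12528·(0.966300+0.960100+0.923500))/(1+305/12528) = 1817/2000 ≈ 0.908500
step 5 [2.5y] swap r/2=501/23291: DF=(1 − 501/23291·(0.966300+0.960100+0.923500+0.908500))/(1+501/23291) = 4499/5000 ≈ 0.899800

1 1/2 9663/10000
2 1 9601/10000
3 3/2 1847/2000
4 2 1817/2000
5 5/2 4499/5000
DF(2y) is solved at step 4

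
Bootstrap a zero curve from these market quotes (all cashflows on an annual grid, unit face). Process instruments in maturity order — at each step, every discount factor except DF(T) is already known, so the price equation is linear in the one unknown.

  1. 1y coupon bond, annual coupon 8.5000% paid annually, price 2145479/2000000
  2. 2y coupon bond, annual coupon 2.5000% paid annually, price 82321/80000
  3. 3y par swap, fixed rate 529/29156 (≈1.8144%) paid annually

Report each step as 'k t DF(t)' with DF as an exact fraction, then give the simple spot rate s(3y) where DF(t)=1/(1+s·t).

1 1 9887/10000
2 2 4899/5000
3 3 9471/10000
s(3y) = (1/(9471/10000) − 1)/(3) = 529/28413 ≈ 1.8618%

step 1 [1y] bond c/1=17/200: DF=(2145479/2000000 − 17/200·(0))/(1+17/200) = 9887/10000 ≈ 0.988700
step 2 [2y] bond c/1=1/40: DF=(82321/80000 − 1/40·(0.988700))/(1+1/40) = 4899/5000 ≈ 0.979800
step 3 [3y] swap r/1=529/29156: DF=(1 − 529/29156·(0.988700+0.979800))/(1+529/29156) = 9471/10000 ≈ 0.947100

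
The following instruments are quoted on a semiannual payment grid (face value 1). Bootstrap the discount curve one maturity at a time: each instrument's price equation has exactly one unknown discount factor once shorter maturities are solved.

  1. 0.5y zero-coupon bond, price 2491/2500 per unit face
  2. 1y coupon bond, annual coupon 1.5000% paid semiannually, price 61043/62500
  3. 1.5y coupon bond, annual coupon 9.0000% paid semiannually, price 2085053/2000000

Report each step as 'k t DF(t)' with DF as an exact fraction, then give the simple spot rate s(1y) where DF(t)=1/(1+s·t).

1 1/2 2491/2500
2 1 481/500
3 3/2 9133/10000
s(1y) = (1/(481/500) − 1)/(1) = 19/481 ≈ 3.9501%

step 1 [0.5y] zero: DF = P = 2491/2500 ≈ 0.996400
step 2 [1y] bond c/2=3/400: DF=(61043/62500 − 3/400·(0.996400))/(1+3/400) = 481/500 ≈ 0.962000
step 3 [1.5y] bond c/2=9/200: DF=(2085053/2000000 − 9/200·(0.996400+0.962000))/(1+9/200) = 9133/10000 ≈ 0.913300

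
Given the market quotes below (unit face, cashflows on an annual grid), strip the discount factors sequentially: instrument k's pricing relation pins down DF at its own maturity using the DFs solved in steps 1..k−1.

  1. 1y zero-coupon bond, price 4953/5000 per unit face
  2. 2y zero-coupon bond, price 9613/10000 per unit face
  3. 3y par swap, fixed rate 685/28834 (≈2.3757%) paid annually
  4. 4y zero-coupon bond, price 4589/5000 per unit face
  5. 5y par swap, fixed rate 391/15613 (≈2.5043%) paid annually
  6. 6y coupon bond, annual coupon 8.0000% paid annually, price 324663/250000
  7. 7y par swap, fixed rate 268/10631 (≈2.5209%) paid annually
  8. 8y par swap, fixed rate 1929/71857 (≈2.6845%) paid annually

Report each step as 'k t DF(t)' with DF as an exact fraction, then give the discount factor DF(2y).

1 1 4953/5000
2 2 9613/10000
3 3 1863/2000
4 4 4589/5000
5 5 8827/10000
6 6 1711/2000
7 7 1049/1250
8 8 8071/10000
DF(2y) = 9613/10000 ≈ 0.961300

step 1 [1y] zero: DF = P = 4953/5000 ≈ 0.990600
step 2 [2y] zero: DF = P = 9613/10000 ≈ 0.961300
step 3 [3y] swap r/1=685/28834: DF=(1 − 685/28834·(0.990600+0.961300))/(1+685/28834) = 1863/2000 ≈ 0.931500
step 4 [4y] zero: DF = P = 4589/5000 ≈ 0.917800
step 5 [5y] swap r/1=391/15613: DF=(1 − 391/15613·(0.990600+0.961300+0.931500+0.917800))/(1+391/15613) = 8827/10000 ≈ 0.882700
step 6 [6y] bond c/1=2/25: DF=(324663/250000 − 2/25·(0.990600+0.961300+0.931500+0.917800+0.882700))/(1+2/25) = 1711/2000 ≈ 0.855500
step 7 [7y] swap r/1=268/10631: DF=(1 − 268/10631·(0.990600+0.961300+0.931500+0.917800+0.882700+0.855500))/(1+268/10631) = 1049/1250 ≈ 0.839200
step 8 [8y] swap r/1=1929/71857: DF=(1 − 1929/71857·(0.990600+0.961300+0.931500+0.917800+0.882700+0.855500+0.839200))/(1+1929/71857) = 8071/10000 ≈ 0.807100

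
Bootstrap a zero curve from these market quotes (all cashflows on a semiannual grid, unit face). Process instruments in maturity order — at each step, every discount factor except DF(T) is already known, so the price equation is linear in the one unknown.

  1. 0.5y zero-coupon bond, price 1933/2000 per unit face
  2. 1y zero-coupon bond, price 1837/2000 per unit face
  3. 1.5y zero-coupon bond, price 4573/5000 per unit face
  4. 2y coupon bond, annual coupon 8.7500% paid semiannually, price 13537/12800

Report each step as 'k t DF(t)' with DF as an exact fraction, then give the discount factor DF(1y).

1 1/2 1933/2000
2 1 1837/2000
3 3/2 4573/5000
4 2 8959/10000
DF(1y) = 1837/2000 ≈ 0.918500

step 1 [0.5y] zero: DF = P = 1933/2000 ≈ 0.966500
step 2 [1y] zero: DF = P = 1837/2000 ≈ 0.918500
step 3 [1.5y] zero: DF = P = 4573/5000 ≈ 0.914600
step 4 [2y] bond c/2=7/160: DF=(13537/12800 − 7/160·(0.966500+0.918500+0.914600))/(1+7/160) = 8959/10000 ≈ 0.895900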